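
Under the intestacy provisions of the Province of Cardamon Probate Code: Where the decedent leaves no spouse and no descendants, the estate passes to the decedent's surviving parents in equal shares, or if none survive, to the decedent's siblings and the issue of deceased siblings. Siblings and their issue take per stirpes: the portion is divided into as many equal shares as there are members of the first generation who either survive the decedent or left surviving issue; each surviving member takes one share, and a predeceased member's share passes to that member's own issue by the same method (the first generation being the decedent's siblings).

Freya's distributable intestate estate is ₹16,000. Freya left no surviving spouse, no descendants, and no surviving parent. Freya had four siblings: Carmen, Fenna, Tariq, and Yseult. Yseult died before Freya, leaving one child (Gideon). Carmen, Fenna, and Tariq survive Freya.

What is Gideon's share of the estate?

Gideon receives ₹4,000.

The entire ₹16,000 passes to the siblings and their issue.
That amount (₹16,000) is divided into 4 shares of ₹4,000: Carmen, Fenna, and Tariq each take ₹4,000; Yseult's ₹4,000 share passes to Yseult's issue.
Yseult's share (₹4,000) passes entirely to Gideon.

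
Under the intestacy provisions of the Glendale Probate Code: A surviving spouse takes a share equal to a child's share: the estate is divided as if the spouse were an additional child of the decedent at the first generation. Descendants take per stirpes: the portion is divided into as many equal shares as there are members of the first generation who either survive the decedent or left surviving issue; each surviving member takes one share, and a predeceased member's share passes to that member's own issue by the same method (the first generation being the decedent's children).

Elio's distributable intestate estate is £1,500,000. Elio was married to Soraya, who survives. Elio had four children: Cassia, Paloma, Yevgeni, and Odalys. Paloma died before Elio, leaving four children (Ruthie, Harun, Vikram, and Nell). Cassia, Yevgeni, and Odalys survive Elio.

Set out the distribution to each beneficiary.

The spouse counts as an additional share at the children's level, so there are 5 primary shares of £300,000. Soraya takes one such share (£300,000).
The children's combined portion (£1,200,000) is divided into 4 shares of £300,000: Cassia, Yevgeni, and Odalys each take £300,000; Paloma's £300,000 share passes to Paloma's issue.
Paloma's share (£300,000) is divided into 4 shares of £75,000: Ruthie, Harun, Vikram, and Nell each take £75,000.

Soraya: £300,000; Cassia: £300,000; Ruthie: £75,000; Harun: £75,000; Vikram: £75,000; Nell: £75,000; Yevgeni: £300,000; Odalys: £300,000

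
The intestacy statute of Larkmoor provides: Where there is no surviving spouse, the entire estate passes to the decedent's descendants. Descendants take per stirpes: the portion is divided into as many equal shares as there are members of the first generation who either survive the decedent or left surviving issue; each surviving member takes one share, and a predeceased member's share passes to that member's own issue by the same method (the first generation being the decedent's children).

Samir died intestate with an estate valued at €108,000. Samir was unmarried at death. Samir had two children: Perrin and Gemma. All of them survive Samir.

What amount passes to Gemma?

Gemma receives €54,000.

The entire €108,000 passes to the descendants.
That amount (€108,000) is divided into 2 shares of €54,000: Perrin and Gemma each take €54,000.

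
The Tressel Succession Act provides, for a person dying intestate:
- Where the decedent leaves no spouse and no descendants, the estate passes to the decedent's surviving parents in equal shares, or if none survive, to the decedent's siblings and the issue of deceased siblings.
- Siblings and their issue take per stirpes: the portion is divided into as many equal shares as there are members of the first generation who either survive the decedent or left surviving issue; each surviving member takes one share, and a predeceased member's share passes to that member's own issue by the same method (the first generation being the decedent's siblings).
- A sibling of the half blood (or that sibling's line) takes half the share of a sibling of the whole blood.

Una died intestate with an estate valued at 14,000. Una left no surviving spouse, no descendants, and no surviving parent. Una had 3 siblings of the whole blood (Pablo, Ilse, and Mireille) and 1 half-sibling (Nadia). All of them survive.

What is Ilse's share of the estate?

Ilse receives 4,000.

The entire 14,000 passes to the siblings and their issue.
Counting each half-blood sibling's line as half a unit, there are 7/2 units in 14,000, so one unit is 4,000. Whole-blood lines (Pablo, Ilse, and Mireille) take 4,000 each; half-blood lines (Nadia) take 2,000 each.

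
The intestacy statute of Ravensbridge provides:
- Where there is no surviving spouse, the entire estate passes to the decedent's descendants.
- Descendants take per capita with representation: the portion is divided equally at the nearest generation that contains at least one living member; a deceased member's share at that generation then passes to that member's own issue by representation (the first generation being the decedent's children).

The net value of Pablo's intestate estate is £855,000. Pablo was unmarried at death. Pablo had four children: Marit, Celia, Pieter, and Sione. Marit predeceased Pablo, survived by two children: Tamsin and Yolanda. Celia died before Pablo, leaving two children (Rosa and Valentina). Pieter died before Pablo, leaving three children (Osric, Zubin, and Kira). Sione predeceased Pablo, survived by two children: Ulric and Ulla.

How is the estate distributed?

Tamsin: £95,000; Yolanda: £95,000; Rosa: £95,000; Valentina: £95,000; Osric: £95,000; Zubin: £95,000; Kira: £95,000; Ulric: £95,000; Ulla: £95,000

The entire £855,000 passes to the descendants.
No child survives, so the initial division is made at the grandchildren's generation.
That amount (£855,000) is divided into 9 shares of £95,000: Tamsin, Yolanda, Rosa, Valentina, Osric, Zubin, Kira, Ulric, and Ulla each take £95,000.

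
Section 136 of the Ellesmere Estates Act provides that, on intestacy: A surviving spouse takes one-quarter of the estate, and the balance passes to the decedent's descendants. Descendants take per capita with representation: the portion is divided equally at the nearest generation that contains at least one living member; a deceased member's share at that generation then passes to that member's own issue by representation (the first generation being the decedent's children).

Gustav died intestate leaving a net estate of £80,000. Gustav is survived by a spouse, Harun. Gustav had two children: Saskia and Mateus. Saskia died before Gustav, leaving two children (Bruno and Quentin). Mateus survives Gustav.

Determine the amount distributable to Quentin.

Quentin receives £15,000.

Harun takes one-quarter of £80,000 = £20,000. The remaining £60,000 passes to the descendants.
The descendants' portion (£60,000) is divided into 2 shares of £30,000: Mateus takes £30,000; Saskia's £30,000 share passes to Saskia's issue.
Saskia's share (£30,000) is divided into 2 shares of £15,000: Bruno and Quentin each take £15,000.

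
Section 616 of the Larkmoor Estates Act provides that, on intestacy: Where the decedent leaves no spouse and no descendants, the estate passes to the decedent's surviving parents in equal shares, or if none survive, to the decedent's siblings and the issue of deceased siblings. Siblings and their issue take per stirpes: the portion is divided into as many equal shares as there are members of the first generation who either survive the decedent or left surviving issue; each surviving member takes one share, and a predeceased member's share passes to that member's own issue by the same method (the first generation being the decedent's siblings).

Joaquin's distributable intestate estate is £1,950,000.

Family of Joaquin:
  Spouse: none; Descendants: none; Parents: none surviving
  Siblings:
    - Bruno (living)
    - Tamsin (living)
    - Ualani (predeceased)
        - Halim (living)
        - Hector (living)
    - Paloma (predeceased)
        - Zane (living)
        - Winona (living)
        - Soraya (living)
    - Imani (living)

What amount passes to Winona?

Winona receives £130,000.

The entire £1,950,000 passes to the siblings and their issue.
That amount (£1,950,000) is divided into 5 shares of £390,000: Bruno, Tamsin, and Imani each take £390,000; Ualani's £390,000 share passes to Ualani's issue; Paloma's £390,000 share passes to Paloma's issue.
Ualani's share (£390,000) is divided into 2 shares of £195,000: Halim and Hector each take £195,000.
Paloma's share (£390,000) is divided into 3 shares of £130,000: Zane, Winona, and Soraya each take £130,000.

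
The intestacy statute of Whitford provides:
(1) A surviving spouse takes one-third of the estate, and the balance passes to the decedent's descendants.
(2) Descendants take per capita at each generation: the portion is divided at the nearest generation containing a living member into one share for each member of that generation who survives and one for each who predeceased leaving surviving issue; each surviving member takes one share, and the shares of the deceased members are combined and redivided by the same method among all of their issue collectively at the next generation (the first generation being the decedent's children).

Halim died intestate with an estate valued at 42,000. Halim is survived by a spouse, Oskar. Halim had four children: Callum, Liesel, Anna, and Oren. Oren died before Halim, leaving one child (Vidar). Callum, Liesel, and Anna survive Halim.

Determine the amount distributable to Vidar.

Oskar takes one-third of 42,000 = 14,000. The remaining 28,000 passes to the descendants.
The descendants' portion (28,000) is divided at the children's generation into 4 shares of 7,000. Callum, Liesel, and Anna each take 7,000. The remaining share for the deceased Oren (7,000) is carried to the next generation.
That pool (7,000) passes entirely to Vidar, the sole taker at the grandchildren's generation.

Vidar receives 7,000.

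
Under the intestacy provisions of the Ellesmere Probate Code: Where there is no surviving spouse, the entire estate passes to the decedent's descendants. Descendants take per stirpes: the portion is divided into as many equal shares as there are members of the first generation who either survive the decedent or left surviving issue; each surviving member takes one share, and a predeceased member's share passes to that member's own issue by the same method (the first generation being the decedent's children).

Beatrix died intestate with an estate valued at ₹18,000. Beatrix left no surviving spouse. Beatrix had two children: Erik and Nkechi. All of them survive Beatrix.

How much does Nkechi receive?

Nkechi receives ₹9,000.

The entire ₹18,000 passes to the descendants.
That amount (₹18,000) is divided into 2 shares of ₹9,000: Erik and Nkechi each take ₹9,000.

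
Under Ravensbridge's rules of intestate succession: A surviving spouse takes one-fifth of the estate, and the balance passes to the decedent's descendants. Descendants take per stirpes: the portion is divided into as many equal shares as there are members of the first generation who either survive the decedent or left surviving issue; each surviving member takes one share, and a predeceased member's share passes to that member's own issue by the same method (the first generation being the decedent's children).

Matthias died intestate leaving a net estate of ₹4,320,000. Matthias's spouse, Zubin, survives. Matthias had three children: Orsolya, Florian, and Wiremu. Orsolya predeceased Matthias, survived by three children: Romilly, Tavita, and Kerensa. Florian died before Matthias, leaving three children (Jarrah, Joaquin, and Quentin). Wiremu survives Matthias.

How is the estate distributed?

Zubin takes one-fifth of ₹4,320,000 = ₹864,000. The remaining ₹3,456,000 passes to the descendants.
The descendants' portion (₹3,456,000) is divided into 3 shares of ₹1,152,000: Wiremu takes ₹1,152,000; Orsolya's ₹1,152,000 share passes to Orsolya's issue; Florian's ₹1,152,000 share passes to Florian's issue.
Orsolya's share (₹1,152,000) is divided into 3 shares of ₹384,000: Romilly, Tavita, and Kerensa each take ₹384,000.
Florian's share (₹1,152,000) is divided into 3 shares of ₹384,000: Jarrah, Joaquin, and Quentin each take ₹384,000.

Zubin: ₹864,000; Romilly: ₹384,000; Tavita: ₹384,000; Kerensa: ₹384,000; Jarrah: ₹384,000; Joaquin: ₹384,000; Quentin: ₹384,000; Wiremu: ₹1,152,000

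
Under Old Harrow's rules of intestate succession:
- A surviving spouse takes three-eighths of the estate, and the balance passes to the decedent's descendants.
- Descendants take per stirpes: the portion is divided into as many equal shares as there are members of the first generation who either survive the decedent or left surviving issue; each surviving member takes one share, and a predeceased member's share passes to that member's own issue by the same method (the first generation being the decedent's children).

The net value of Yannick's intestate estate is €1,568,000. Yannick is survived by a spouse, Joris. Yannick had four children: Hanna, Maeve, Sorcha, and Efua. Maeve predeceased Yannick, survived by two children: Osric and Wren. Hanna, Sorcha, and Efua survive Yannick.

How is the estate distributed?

Joris takes three-eighths of €1,568,000 = €588,000. The remaining €980,000 passes to the descendants.
The descendants' portion (€980,000) is divided into 4 shares of €245,000: Hanna, Sorcha, and Efua each take €245,000; Maeve's €245,000 share passes to Maeve's issue.
Maeve's share (€245,000) is divided into 2 shares of €122,500: Osric and Wren each take €122,500.

Joris: €588,000; Hanna: €245,000; Osric: €122,500; Wren: €122,500; Sorcha: €245,000; Efua: €245,000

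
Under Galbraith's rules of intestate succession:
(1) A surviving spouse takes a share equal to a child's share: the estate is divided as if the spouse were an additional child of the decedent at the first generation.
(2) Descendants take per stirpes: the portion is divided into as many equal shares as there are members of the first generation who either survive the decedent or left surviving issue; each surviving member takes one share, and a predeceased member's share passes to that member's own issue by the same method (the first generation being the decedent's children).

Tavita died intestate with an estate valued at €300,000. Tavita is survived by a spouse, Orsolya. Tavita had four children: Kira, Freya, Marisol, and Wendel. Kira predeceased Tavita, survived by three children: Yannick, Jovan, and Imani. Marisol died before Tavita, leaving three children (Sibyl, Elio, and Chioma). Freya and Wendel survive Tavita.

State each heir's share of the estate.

The spouse counts as an additional share at the children's level, so there are 5 primary shares of €60,000. Orsolya takes one such share (€60,000).
The children's combined portion (€240,000) is divided into 4 shares of €60,000: Freya and Wendel each take €60,000; Kira's €60,000 share passes to Kira's issue; Marisol's €60,000 share passes to Marisol's issue.
Kira's share (€60,000) is divided into 3 shares of €20,000: Yannick, Jovan, and Imani each take €20,000.
Marisol's share (€60,000) is divided into 3 shares of €20,000: Sibyl, Elio, and Chioma each take €20,000.

Orsolya: €60,000; Yannick: €20,000; Jovan: €20,000; Imani: €20,000; Freya: €60,000; Sibyl: €20,000; Elio: €20,000; Chioma: €20,000; Wendel: €60,000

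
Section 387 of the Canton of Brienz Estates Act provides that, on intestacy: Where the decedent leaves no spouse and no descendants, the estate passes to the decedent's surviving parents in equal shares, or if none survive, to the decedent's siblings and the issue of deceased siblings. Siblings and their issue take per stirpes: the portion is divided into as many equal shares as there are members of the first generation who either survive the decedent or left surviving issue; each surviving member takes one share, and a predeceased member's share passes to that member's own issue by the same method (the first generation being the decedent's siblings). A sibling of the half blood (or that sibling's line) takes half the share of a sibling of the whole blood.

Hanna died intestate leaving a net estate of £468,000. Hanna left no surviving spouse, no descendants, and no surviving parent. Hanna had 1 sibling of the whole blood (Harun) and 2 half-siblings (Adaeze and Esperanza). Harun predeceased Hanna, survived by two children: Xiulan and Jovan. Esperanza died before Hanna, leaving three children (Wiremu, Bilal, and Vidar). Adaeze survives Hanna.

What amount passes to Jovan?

Jovan receives £117,000.

The entire £468,000 passes to the siblings and their issue.
Counting each half-blood sibling's line as half a unit, there are 2 units in £468,000, so one unit is £234,000. Whole-blood lines (Harun) take £234,000 each; half-blood lines (Adaeze and Esperanza) take £117,000 each.
Harun's share (£234,000) is divided into 2 shares of £117,000: Xiulan and Jovan each take £117,000.
Esperanza's share (£117,000) is divided into 3 shares of £39,000: Wiremu, Bilal, and Vidar each take £39,000.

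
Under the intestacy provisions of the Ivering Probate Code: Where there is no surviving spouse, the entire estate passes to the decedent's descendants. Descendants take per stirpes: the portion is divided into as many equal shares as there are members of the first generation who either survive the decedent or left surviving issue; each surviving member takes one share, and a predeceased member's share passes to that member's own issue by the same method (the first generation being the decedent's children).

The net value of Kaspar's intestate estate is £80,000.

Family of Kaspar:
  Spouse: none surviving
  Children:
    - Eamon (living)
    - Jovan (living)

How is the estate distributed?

The entire £80,000 passes to the descendants.
That amount (£80,000) is divided into 2 shares of £40,000: Eamon and Jovan each take £40,000.

Eamon: £40,000; Jovan: £40,000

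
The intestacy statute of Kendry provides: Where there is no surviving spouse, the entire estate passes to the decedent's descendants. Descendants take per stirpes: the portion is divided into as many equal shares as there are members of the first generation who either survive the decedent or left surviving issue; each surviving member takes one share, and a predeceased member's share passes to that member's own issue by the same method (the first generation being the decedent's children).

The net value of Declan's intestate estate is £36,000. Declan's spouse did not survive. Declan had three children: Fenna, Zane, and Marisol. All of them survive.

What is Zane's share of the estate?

Zane receives £12,000.

The entire £36,000 passes to the descendants.
That amount (£36,000) is divided into 3 shares of £12,000: Fenna, Zane, and Marisol each take £12,000.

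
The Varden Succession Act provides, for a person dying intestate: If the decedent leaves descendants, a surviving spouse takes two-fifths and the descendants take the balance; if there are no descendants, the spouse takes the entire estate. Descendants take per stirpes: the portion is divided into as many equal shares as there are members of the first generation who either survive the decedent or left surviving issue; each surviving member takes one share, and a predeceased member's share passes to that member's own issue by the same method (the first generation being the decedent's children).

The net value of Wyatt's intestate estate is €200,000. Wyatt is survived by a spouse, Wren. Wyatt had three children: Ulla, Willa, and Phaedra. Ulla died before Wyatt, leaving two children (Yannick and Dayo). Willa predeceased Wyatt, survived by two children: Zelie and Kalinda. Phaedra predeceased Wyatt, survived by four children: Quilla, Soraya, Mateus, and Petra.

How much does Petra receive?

Petra receives €10,000.

Wren takes two-fifths of €200,000 = €80,000. The remaining €120,000 passes to the descendants.
The descendants' portion (€120,000) is divided into 3 shares of €40,000: Ulla's €40,000 share passes to Ulla's issue; Willa's €40,000 share passes to Willa's issue; Phaedra's €40,000 share passes to Phaedra's issue.
Ulla's share (€40,000) is divided into 2 shares of €20,000: Yannick and Dayo each take €20,000.
Willa's share (€40,000) is divided into 2 shares of €20,000: Zelie and Kalinda each take €20,000.
Phaedra's share (€40,000) is divided into 4 shares of €10,000: Quilla, Soraya, Mateus, and Petra each take €10,000.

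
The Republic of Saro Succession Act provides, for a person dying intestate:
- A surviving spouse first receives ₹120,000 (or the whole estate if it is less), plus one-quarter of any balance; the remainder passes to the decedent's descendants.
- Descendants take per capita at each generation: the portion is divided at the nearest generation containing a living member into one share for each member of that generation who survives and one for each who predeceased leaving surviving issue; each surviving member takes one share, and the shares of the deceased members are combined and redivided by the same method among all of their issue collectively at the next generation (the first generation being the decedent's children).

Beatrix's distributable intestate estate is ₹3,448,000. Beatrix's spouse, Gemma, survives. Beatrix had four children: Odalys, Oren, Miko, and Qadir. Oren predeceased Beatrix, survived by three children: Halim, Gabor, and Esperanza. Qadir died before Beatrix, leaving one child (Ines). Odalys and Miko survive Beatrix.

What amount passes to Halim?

Halim receives ₹312,000.

Gemma first takes ₹120,000, leaving a balance of ₹3,328,000. Gemma then takes one-quarter of the balance (₹832,000), for a total of ₹952,000. The remaining ₹2,496,000 passes to the descendants.
The descendants' portion (₹2,496,000) is divided at the children's generation into 4 shares of ₹624,000. Odalys and Miko each take ₹624,000. The 2 shares of the deceased (Oren and Qadir) are combined into a pool of ₹1,248,000.
That pool (₹1,248,000) is divided at the grandchildren's generation equally among Halim, Gabor, Esperanza, and Ines: ₹312,000 each.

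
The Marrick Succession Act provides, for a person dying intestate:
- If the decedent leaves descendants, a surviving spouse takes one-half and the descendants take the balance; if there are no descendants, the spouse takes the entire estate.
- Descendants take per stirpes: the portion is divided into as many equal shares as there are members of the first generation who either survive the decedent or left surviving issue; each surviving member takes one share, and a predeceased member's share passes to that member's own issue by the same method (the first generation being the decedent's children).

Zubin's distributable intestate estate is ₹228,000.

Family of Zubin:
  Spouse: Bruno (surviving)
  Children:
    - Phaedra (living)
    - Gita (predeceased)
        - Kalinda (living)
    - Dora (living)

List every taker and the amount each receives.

Bruno: ₹114,000; Phaedra: ₹38,000; Kalinda: ₹38,000; Dora: ₹38,000

Bruno takes one-half of ₹228,000 = ₹114,000. The remaining ₹114,000 passes to the descendants.
The descendants' portion (₹114,000) is divided into 3 shares of ₹38,000: Phaedra and Dora each take ₹38,000; Gita's ₹38,000 share passes to Gita's issue.
Gita's share (₹38,000) passes entirely to Kalinda.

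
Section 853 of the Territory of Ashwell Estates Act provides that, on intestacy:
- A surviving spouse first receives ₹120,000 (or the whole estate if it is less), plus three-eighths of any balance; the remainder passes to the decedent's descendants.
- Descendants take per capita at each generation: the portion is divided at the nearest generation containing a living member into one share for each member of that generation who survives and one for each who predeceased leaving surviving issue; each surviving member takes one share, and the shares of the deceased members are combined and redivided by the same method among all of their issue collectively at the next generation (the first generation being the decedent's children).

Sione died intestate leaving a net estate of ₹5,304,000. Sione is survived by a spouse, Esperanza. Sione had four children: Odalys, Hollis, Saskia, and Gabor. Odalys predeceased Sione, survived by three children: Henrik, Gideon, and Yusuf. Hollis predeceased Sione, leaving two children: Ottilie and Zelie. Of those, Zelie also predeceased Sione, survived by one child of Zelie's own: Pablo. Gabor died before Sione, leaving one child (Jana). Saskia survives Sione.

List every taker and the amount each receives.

Esperanza: ₹2,064,000; Henrik: ₹405,000; Gideon: ₹405,000; Yusuf: ₹405,000; Ottilie: ₹405,000; Pablo: ₹405,000; Saskia: ₹810,000; Jana: ₹405,000

Esperanza first takes ₹120,000, leaving a balance of ₹5,184,000. Esperanza then takes three-eighths of the balance (₹1,944,000), for a total of ₹2,064,000. The remaining ₹3,240,000 passes to the descendants.
The descendants' portion (₹3,240,000) is divided at the children's generation into 4 shares of ₹810,000. Saskia takes ₹810,000. The 3 shares of the deceased (Odalys, Hollis, and Gabor) are combined into a pool of ₹2,430,000.
That pool (₹2,430,000) is divided at the grandchildren's generation into 6 shares of ₹405,000. Henrik, Gideon, Yusuf, Ottilie, and Jana each take ₹405,000. The remaining share for the deceased Zelie (₹405,000) is carried to the next generation.
That pool (₹405,000) passes entirely to Pablo, the sole taker at the great-grandchildren's generation.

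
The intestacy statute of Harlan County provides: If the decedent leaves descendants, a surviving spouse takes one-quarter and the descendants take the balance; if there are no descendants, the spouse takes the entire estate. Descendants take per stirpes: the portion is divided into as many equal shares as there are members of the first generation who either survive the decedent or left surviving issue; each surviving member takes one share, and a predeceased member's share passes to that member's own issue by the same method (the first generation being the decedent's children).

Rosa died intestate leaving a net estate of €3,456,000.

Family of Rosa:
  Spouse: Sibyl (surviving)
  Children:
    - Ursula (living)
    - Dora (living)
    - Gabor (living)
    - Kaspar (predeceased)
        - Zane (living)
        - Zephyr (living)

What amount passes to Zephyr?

Sibyl takes one-quarter of €3,456,000 = €864,000. The remaining €2,592,000 passes to the descendants.
The descendants' portion (€2,592,000) is divided into 4 shares of €648,000: Ursula, Dora, and Gabor each take €648,000; Kaspar's €648,000 share passes to Kaspar's issue.
Kaspar's share (€648,000) is divided into 2 shares of €324,000: Zane and Zephyr each take €324,000.

Zephyr receives €324,000.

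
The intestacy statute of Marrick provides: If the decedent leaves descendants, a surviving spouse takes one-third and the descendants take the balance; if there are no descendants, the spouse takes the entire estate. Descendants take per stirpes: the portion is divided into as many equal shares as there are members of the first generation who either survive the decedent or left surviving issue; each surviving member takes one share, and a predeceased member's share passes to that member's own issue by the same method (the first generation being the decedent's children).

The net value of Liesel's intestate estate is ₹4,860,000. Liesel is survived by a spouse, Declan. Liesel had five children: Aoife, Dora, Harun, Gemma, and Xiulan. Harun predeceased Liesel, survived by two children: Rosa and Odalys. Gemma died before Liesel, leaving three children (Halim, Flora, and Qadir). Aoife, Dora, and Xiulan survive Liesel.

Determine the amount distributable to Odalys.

Odalys receives ₹324,000.

Declan takes one-third of ₹4,860,000 = ₹1,620,000. The remaining ₹3,240,000 passes to the descendants.
The descendants' portion (₹3,240,000) is divided into 5 shares of ₹648,000: Aoife, Dora, and Xiulan each take ₹648,000; Harun's ₹648,000 share passes to Harun's issue; Gemma's ₹648,000 share passes to Gemma's issue.
Harun's share (₹648,000) is divided into 2 shares of ₹324,000: Rosa and Odalys each take ₹324,000.
Gemma's share (₹648,000) is divided into 3 shares of ₹216,000: Halim, Flora, and Qadir each take ₹216,000.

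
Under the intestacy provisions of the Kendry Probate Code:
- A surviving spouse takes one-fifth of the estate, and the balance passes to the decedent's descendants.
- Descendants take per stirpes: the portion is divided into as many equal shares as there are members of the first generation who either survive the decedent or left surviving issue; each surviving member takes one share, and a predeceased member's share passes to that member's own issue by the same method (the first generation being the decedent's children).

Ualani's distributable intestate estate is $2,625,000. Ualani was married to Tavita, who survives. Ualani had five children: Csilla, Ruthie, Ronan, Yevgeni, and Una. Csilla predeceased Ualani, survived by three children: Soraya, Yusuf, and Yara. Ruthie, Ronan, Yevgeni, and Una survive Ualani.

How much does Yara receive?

Tavita takes one-fifth of $2,625,000 = $525,000. The remaining $2,100,000 passes to the descendants.
The descendants' portion ($2,100,000) is divided into 5 shares of $420,000: Ruthie, Ronan, Yevgeni, and Una each take $420,000; Csilla's $420,000 share passes to Csilla's issue.
Csilla's share ($420,000) is divided into 3 shares of $140,000: Soraya, Yusuf, and Yara each take $140,000.

Yara receives $140,000.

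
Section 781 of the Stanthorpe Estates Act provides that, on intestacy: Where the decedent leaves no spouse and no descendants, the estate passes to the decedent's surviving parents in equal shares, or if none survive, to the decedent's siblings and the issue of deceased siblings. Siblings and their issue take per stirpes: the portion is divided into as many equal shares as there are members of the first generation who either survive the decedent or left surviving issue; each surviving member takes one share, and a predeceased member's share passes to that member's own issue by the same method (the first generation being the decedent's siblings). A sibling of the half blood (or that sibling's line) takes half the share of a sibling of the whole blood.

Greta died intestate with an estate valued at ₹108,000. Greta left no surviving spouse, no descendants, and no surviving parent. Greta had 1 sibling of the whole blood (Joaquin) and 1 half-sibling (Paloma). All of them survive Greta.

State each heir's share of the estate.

The entire ₹108,000 passes to the siblings and their issue.
Counting each half-blood sibling's line as half a unit, there are 3/2 units in ₹108,000, so one unit is ₹72,000. Whole-blood lines (Joaquin) take ₹72,000 each; half-blood lines (Paloma) take ₹36,000 each.

Joaquin: ₹72,000; Paloma: ₹36,000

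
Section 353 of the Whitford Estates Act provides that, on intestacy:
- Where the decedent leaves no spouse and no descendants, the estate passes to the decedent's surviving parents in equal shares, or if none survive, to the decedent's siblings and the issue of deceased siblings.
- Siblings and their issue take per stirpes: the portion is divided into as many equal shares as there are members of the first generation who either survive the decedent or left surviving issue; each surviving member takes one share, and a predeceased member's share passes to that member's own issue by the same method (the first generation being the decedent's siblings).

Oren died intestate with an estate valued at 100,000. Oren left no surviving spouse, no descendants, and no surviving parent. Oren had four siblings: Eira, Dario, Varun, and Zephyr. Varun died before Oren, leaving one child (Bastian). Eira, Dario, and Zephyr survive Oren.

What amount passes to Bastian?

The entire 100,000 passes to the siblings and their issue.
That amount (100,000) is divided into 4 shares of 25,000: Eira, Dario, and Zephyr each take 25,000; Varun's 25,000 share passes to Varun's issue.
Varun's share (25,000) passes entirely to Bastian.

Bastian receives 25,000.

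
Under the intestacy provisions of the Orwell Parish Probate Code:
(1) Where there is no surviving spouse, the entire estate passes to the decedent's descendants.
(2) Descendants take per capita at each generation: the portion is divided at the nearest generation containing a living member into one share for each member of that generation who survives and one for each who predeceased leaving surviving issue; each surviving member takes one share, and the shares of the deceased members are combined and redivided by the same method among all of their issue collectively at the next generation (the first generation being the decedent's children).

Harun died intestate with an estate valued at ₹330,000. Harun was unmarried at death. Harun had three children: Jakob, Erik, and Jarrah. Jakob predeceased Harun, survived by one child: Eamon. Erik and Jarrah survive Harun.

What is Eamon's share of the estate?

The entire ₹330,000 passes to the descendants.
That amount (₹330,000) is divided at the children's generation into 3 shares of ₹110,000. Erik and Jarrah each take ₹110,000. The remaining share for the deceased Jakob (₹110,000) is carried to the next generation.
That pool (₹110,000) passes entirely to Eamon, the sole taker at the grandchildren's generation.

Eamon receives ₹110,000.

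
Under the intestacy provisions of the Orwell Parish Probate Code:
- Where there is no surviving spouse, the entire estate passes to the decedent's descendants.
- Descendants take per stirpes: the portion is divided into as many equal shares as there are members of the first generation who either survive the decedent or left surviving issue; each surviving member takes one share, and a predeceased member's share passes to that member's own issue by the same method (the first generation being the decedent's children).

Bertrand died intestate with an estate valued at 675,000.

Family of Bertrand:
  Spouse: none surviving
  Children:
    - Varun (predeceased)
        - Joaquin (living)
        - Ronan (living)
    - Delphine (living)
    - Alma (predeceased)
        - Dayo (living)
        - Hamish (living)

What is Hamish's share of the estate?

The entire 675,000 passes to the descendants.
That amount (675,000) is divided into 3 shares of 225,000: Delphine takes 225,000; Varun's 225,000 share passes to Varun's issue; Alma's 225,000 share passes to Alma's issue.
Varun's share (225,000) is divided into 2 shares of 112,500: Joaquin and Ronan each take 112,500.
Alma's share (225,000) is divided into 2 shares of 112,500: Dayo and Hamish each take 112,500.

Hamish receives 112,500.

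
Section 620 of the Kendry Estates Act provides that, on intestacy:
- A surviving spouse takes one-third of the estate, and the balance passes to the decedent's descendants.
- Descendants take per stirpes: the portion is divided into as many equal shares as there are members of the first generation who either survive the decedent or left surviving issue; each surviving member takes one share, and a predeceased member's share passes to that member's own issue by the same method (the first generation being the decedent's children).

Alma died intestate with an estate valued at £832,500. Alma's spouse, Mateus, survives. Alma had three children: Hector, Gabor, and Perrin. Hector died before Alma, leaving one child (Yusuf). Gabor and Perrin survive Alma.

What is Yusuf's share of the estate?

Mateus takes one-third of £832,500 = £277,500. The remaining £555,000 passes to the descendants.
The descendants' portion (£555,000) is divided into 3 shares of £185,000: Gabor and Perrin each take £185,000; Hector's £185,000 share passes to Hector's issue.
Hector's share (£185,000) passes entirely to Yusuf.

Yusuf receives £185,000.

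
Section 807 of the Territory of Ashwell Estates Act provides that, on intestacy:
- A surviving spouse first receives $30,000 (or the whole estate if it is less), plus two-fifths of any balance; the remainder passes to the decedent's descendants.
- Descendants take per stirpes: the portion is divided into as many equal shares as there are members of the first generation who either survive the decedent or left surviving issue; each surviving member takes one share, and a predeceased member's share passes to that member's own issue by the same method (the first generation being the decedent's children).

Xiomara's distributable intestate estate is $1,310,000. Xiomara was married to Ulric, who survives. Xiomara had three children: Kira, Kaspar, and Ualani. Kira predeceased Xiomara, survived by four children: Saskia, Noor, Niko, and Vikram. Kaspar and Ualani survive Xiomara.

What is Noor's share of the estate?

Ulric first takes $30,000, leaving a balance of $1,280,000. Ulric then takes two-fifths of the balance ($512,000), for a total of $542,000. The remaining $768,000 passes to the descendants.
The descendants' portion ($768,000) is divided into 3 shares of $256,000: Kaspar and Ualani each take $256,000; Kira's $256,000 share passes to Kira's issue.
Kira's share ($256,000) is divided into 4 shares of $64,000: Saskia, Noor, Niko, and Vikram each take $64,000.

Noor receives $64,000.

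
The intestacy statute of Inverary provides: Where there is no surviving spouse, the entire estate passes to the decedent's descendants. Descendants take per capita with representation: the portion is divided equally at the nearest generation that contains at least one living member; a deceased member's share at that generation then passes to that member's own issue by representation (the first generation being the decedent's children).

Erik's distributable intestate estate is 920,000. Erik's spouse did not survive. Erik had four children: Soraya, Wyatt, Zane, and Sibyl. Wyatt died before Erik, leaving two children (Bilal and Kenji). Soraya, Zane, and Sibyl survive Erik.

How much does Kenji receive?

Kenji receives 115,000.

The entire 920,000 passes to the descendants.
That amount (920,000) is divided into 4 shares of 230,000: Soraya, Zane, and Sibyl each take 230,000; Wyatt's 230,000 share passes to Wyatt's issue.
Wyatt's share (230,000) is divided into 2 shares of 115,000: Bilal and Kenji each take 115,000.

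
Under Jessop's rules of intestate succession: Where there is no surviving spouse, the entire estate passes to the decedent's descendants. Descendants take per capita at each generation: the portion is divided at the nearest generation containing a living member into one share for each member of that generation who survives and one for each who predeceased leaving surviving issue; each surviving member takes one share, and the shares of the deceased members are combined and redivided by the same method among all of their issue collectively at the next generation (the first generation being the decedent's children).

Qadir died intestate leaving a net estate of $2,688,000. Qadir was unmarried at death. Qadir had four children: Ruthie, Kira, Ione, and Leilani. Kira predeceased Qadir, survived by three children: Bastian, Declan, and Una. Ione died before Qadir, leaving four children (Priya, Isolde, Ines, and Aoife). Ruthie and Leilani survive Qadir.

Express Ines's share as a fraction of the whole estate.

Ines receives 1/14 of the estate.

The entire $2,688,000 passes to the descendants.
That amount ($2,688,000) is divided at the children's generation into 4 shares of $672,000. Ruthie and Leilani each take $672,000. The 2 shares of the deceased (Kira and Ione) are combined into a pool of $1,344,000.
That pool ($1,344,000) is divided at the grandchildren's generation equally among Bastian, Declan, Una, Priya, Isolde, Ines, and Aoife: $192,000 each.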